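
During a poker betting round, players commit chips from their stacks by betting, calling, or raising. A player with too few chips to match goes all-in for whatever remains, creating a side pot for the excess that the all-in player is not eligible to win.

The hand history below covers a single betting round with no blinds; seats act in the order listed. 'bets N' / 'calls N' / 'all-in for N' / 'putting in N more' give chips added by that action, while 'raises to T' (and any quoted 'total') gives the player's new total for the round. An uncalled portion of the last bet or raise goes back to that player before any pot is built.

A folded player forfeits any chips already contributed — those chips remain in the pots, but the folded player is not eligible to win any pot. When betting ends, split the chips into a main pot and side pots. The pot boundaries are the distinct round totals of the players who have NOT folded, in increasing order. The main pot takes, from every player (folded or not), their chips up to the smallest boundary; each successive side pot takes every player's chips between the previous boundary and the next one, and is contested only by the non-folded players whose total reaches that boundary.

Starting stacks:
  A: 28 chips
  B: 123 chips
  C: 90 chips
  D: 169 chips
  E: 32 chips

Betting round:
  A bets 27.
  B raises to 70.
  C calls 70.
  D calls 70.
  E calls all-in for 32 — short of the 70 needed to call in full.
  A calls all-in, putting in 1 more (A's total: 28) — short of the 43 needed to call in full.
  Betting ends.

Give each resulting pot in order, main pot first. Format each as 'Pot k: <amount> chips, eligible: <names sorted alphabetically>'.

Pot 1: 140 chips, eligible: A, B, C, D, E
Pot 2: 16 chips, eligible: B, C, D, E
Pot 3: 114 chips, eligible: B, C, D

Derivation:
Contributions: A=28, B=70, C=70, D=70, E=32
Pot levels (distinct totals of non-folded players): 28, 32, 70
Layer 1-28: 28 each from A, B, C, D, E = 28*5 = 140 chips; eligible A, B, C, D, E
Layer 29-32: 4 each from B, C, D, E = 4*4 = 16 chips; eligible B, C, D, E
Layer 33-70: 38 each from B, C, D = 38*3 = 114 chips; eligible B, C, D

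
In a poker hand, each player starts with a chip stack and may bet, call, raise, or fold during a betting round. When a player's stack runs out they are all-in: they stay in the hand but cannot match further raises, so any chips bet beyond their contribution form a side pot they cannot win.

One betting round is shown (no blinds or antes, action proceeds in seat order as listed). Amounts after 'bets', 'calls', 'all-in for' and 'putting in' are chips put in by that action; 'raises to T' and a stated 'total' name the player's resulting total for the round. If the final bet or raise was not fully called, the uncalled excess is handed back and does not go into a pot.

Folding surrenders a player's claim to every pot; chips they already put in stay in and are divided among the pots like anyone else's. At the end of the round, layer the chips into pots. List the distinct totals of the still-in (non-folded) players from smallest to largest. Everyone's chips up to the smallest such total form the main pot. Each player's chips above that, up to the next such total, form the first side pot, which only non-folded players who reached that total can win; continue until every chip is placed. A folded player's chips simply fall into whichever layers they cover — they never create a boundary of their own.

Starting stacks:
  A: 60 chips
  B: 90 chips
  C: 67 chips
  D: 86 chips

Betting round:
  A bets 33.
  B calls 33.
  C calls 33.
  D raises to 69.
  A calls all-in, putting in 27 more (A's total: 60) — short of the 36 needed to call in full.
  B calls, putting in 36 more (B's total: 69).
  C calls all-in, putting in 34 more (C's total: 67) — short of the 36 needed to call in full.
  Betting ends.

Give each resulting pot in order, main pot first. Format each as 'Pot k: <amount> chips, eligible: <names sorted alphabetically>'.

Contributions: A=60, B=69, C=67, D=69
Pot levels (distinct totals of non-folded players): 60, 67, 69
Layer 1-60: 60 each from A, B, C, D = 60*4 = 240 chips; eligible A, B, C, D
Layer 61-67: 7 each from B, C, D = 7*3 = 21 chips; eligible B, C, D
Layer 68-69: 2 each from B, D = 2*2 = 4 chips; eligible B, D

Pot 1: 240 chips, eligible: A, B, C, D
Pot 2: 21 chips, eligible: B, C, D
Pot 3: 4 chips, eligible: B, D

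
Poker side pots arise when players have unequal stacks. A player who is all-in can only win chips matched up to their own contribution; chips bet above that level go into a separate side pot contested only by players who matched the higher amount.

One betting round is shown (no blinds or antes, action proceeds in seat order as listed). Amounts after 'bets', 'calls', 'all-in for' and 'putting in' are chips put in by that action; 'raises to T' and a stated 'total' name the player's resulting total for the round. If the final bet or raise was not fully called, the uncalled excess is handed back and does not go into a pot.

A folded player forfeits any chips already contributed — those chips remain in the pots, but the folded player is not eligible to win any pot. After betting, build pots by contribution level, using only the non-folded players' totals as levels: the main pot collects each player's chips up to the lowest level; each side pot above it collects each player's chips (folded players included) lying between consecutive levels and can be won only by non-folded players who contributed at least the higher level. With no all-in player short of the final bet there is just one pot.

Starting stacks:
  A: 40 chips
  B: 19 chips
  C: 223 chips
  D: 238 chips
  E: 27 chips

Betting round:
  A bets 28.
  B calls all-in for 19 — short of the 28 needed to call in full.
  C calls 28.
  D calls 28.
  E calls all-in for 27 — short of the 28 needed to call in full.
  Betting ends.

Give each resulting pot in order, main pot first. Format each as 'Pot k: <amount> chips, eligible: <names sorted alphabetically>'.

Pot 1: 95 chips, eligible: A, B, C, D, E
Pot 2: 32 chips, eligible: A, C, D, E
Pot 3: 3 chips, eligible: A, C, D

Derivation:
Contributions: A=28, B=19, C=28, D=28, E=27
Pot levels (distinct totals of non-folded players): 19, 27, 28
Layer 1-19: 19 each from A, B, C, D, E = 19*5 = 95 chips; eligible A, B, C, D, E
Layer 20-27: 8 each from A, C, D, E = 8*4 = 32 chips; eligible A, C, D, E
Layer 28-28: 1 each from A, C, D = 1*3 = 3 chips; eligible A, C, D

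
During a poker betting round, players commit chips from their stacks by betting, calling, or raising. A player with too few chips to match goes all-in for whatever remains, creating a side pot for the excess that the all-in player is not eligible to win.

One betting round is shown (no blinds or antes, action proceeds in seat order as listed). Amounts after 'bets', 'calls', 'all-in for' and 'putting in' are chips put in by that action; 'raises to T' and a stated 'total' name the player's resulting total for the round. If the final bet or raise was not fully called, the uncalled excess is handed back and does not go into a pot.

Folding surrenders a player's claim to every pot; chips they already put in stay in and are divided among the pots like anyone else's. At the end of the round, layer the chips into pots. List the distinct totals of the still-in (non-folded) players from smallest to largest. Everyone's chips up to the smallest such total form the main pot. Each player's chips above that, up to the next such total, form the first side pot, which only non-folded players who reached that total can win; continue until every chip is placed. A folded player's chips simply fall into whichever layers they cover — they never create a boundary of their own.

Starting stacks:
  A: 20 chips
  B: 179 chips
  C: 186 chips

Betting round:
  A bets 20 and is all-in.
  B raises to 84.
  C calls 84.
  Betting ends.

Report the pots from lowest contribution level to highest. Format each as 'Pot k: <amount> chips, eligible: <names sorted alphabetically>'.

Contributions: A=20, B=84, C=84
Pot levels (distinct totals of non-folded players): 20, 84
Layer 1-20: 20 each from A, B, C = 20*3 = 60 chips; eligible A, B, C
Layer 21-84: 64 each from B, C = 64*2 = 128 chips; eligible B, C

Pot 1: 60 chips, eligible: A, B, C
Pot 2: 128 chips, eligible: B, C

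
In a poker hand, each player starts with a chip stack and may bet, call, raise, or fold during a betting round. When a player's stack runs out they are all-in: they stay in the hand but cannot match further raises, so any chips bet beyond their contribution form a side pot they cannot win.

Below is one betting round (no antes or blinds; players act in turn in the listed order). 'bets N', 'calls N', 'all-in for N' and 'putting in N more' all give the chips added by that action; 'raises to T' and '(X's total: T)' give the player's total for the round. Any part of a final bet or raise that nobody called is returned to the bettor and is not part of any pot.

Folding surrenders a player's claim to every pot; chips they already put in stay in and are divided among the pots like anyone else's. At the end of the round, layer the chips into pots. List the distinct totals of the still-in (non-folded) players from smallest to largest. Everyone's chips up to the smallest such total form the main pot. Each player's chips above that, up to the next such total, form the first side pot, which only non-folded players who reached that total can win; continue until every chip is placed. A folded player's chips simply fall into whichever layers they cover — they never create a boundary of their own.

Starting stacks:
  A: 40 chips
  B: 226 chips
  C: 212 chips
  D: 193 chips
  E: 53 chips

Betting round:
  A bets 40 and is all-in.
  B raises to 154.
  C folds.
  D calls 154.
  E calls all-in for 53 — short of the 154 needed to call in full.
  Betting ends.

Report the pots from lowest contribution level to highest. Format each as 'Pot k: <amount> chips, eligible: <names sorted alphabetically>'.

Contributions: A=40, B=154, D=154, E=53
Folded: C
Pot levels (distinct totals of non-folded players): 40, 53, 154
Layer 1-40: 40 each from A, B, D, E = 40*4 = 160 chips; eligible A, B, D, E
Layer 41-53: 13 each from B, D, E = 13*3 = 39 chips; eligible B, D, E
Layer 54-154: 101 each from B, D = 101*2 = 202 chips; eligible B, D

Pot 1: 160 chips, eligible: A, B, D, E
Pot 2: 39 chips, eligible: B, D, E
Pot 3: 202 chips, eligible: B, D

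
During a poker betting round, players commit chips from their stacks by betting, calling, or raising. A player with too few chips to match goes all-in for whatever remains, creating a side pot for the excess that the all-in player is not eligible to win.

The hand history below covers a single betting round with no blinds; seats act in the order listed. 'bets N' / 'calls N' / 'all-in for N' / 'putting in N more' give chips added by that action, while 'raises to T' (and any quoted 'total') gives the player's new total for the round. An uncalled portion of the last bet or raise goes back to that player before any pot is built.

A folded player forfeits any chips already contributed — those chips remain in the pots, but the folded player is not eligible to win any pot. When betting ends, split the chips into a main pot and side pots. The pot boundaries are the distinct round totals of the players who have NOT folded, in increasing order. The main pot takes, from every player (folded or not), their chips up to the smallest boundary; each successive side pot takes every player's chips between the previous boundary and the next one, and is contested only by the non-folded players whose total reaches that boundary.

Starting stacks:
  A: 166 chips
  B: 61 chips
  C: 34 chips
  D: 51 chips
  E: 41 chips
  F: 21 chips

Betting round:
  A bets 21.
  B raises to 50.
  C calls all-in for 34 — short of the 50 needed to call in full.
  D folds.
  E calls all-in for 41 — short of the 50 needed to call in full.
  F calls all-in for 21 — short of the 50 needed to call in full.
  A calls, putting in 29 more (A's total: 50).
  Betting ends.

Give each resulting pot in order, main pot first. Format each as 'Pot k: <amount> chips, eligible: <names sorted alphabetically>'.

Contributions: A=50, B=50, C=34, E=41, F=21
Folded: D
Pot levels (distinct totals of non-folded players): 21, 34, 41, 50
Layer 1-21: 21 each from A, B, C, E, F = 21*5 = 105 chips; eligible A, B, C, E, F
Layer 22-34: 13 each from A, B, C, E = 13*4 = 52 chips; eligible A, B, C, E
Layer 35-41: 7 each from A, B, E = 7*3 = 21 chips; eligible A, B, E
Layer 42-50: 9 each from A, B = 9*2 = 18 chips; eligible A, B

Pot 1: 105 chips, eligible: A, B, C, E, F
Pot 2: 52 chips, eligible: A, B, C, E
Pot 3: 21 chips, eligible: A, B, E
Pot 4: 18 chips, eligible: A, B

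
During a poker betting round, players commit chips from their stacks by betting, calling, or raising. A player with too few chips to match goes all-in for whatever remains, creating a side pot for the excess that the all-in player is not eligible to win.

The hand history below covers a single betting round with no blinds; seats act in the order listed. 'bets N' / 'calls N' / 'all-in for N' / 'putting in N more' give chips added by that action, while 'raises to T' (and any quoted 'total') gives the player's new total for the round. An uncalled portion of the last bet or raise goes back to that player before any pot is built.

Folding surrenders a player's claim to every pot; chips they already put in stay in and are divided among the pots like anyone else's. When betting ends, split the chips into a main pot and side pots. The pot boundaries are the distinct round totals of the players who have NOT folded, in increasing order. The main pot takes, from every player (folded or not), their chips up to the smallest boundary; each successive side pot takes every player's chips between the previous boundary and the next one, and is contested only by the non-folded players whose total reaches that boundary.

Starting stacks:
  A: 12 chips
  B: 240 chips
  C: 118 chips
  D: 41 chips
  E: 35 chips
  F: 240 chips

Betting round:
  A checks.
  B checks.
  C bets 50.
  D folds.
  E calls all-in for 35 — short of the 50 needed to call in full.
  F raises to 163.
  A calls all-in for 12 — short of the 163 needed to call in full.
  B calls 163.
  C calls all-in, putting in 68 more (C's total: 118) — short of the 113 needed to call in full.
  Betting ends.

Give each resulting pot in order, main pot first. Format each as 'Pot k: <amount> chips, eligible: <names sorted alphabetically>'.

Contributions: A=12, B=163, C=118, E=35, F=163
Folded: D
Pot levels (distinct totals of non-folded players): 12, 35, 118, 163
Layer 1-12: 12 each from A, B, C, E, F = 12*5 = 60 chips; eligible A, B, C, E, F
Layer 13-35: 23 each from B, C, E, F = 23*4 = 92 chips; eligible B, C, E, F
Layer 36-118: 83 each from B, C, F = 83*3 = 249 chips; eligible B, C, F
Layer 119-163: 45 each from B, F = 45*2 = 90 chips; eligible B, F

Pot 1: 60 chips, eligible: A, B, C, E, F
Pot 2: 92 chips, eligible: B, C, E, F
Pot 3: 249 chips, eligible: B, C, F
Pot 4: 90 chips, eligible: B, F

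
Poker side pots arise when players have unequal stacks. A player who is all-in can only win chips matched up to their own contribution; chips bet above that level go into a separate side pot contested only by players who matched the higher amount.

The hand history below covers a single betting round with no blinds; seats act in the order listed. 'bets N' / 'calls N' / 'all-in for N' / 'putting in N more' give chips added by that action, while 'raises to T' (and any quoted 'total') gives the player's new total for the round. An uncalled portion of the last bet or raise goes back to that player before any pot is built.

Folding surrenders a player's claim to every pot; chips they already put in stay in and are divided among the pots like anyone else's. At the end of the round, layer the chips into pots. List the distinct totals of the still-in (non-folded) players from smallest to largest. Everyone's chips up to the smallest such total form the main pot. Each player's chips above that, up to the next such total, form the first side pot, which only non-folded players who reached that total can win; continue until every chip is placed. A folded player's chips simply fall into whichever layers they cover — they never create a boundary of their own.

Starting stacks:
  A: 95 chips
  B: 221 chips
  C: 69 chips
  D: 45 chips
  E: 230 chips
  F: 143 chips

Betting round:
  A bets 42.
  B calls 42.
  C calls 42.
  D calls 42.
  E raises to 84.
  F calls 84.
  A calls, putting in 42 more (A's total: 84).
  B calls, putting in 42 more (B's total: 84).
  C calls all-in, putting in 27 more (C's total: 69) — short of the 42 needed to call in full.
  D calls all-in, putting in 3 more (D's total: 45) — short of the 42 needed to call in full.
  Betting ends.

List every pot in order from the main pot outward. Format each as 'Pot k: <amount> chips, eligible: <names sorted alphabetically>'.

Pot 1: 270 chips, eligible: A, B, C, D, E, F
Pot 2: 120 chips, eligible: A, B, C, E, F
Pot 3: 60 chips, eligible: A, B, E, F

Derivation:
Contributions: A=84, B=84, C=69, D=45, E=84, F=84
Pot levels (distinct totals of non-folded players): 45, 69, 84
Layer 1-45: 45 each from A, B, C, D, E, F = 45*6 = 270 chips; eligible A, B, C, D, E, F
Layer 46-69: 24 each from A, B, C, E, F = 24*5 = 120 chips; eligible A, B, C, E, F
Layer 70-84: 15 each from A, B, E, F = 15*4 = 60 chips; eligible A, B, E, F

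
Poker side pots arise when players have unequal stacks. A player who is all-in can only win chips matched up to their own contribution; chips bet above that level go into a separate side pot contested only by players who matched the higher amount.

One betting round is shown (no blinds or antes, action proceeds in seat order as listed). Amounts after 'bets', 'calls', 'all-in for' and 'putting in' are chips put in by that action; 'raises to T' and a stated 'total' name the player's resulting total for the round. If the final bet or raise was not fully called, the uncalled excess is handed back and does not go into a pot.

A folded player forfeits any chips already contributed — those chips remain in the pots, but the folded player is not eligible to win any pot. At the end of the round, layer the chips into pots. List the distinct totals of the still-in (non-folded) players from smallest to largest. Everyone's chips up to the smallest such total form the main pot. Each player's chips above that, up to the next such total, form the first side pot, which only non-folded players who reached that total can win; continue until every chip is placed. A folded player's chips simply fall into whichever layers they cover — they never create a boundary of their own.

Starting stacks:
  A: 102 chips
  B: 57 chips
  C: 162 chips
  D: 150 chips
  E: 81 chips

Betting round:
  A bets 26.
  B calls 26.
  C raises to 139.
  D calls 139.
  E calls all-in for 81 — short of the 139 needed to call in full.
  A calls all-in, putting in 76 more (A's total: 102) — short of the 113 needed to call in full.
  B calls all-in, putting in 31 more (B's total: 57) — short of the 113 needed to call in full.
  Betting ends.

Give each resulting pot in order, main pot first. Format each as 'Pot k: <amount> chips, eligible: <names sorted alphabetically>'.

Pot 1: 285 chips, eligible: A, B, C, D, E
Pot 2: 96 chips, eligible: A, C, D, E
Pot 3: 63 chips, eligible: A, C, D
Pot 4: 74 chips, eligible: C, D

Derivation:
Contributions: A=102, B=57, C=139, D=139, E=81
Pot levels (distinct totals of non-folded players): 57, 81, 102, 139
Layer 1-57: 57 each from A, B, C, D, E = 57*5 = 285 chips; eligible A, B, C, D, E
Layer 58-81: 24 each from A, C, D, E = 24*4 = 96 chips; eligible A, C, D, E
Layer 82-102: 21 each from A, C, D = 21*3 = 63 chips; eligible A, C, D
Layer 103-139: 37 each from C, D = 37*2 = 74 chips; eligible C, D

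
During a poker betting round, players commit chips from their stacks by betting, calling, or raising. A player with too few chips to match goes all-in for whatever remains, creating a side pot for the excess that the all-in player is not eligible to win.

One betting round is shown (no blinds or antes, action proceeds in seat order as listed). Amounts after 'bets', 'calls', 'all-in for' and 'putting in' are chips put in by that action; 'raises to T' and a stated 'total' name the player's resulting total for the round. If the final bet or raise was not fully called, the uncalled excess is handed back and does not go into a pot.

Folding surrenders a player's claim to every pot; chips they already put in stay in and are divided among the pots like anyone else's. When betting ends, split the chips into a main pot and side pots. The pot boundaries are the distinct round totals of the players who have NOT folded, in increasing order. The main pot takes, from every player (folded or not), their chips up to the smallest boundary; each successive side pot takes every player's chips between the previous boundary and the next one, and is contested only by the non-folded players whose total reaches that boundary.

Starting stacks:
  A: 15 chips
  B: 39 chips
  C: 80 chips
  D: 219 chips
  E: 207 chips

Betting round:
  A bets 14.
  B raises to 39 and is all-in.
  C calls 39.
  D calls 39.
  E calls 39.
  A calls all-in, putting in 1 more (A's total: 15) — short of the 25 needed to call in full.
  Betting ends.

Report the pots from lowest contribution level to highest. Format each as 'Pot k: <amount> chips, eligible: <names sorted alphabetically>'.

Contributions: A=15, B=39, C=39, D=39, E=39
Pot levels (distinct totals of non-folded players): 15, 39
Layer 1-15: 15 each from A, B, C, D, E = 15*5 = 75 chips; eligible A, B, C, D, E
Layer 16-39: 24 each from B, C, D, E = 24*4 = 96 chips; eligible B, C, D, E

Pot 1: 75 chips, eligible: A, B, C, D, E
Pot 2: 96 chips, eligible: B, C, D, E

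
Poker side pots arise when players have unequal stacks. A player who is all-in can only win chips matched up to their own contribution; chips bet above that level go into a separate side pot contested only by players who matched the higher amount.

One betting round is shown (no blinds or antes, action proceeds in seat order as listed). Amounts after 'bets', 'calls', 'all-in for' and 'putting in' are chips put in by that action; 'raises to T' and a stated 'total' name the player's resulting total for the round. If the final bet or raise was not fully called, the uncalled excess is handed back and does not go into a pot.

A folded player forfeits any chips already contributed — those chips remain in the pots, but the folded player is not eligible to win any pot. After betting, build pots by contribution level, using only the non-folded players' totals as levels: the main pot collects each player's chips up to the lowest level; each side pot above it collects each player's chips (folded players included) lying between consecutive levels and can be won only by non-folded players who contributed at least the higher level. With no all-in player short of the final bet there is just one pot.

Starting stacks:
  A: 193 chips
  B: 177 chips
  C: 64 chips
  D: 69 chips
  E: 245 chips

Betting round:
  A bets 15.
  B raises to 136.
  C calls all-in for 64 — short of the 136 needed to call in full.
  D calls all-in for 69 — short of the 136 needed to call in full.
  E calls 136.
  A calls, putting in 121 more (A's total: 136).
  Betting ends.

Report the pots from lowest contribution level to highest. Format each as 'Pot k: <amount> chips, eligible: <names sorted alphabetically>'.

Pot 1: 320 chips, eligible: A, B, C, D, E
Pot 2: 20 chips, eligible: A, B, D, E
Pot 3: 201 chips, eligible: A, B, E

Derivation:
Contributions: A=136, B=136, C=64, D=69, E=136
Pot levels (distinct totals of non-folded players): 64, 69, 136
Layer 1-64: 64 each from A, B, C, D, E = 64*5 = 320 chips; eligible A, B, C, D, E
Layer 65-69: 5 each from A, B, D, E = 5*4 = 20 chips; eligible A, B, D, E
Layer 70-136: 67 each from A, B, E = 67*3 = 201 chips; eligible A, B, E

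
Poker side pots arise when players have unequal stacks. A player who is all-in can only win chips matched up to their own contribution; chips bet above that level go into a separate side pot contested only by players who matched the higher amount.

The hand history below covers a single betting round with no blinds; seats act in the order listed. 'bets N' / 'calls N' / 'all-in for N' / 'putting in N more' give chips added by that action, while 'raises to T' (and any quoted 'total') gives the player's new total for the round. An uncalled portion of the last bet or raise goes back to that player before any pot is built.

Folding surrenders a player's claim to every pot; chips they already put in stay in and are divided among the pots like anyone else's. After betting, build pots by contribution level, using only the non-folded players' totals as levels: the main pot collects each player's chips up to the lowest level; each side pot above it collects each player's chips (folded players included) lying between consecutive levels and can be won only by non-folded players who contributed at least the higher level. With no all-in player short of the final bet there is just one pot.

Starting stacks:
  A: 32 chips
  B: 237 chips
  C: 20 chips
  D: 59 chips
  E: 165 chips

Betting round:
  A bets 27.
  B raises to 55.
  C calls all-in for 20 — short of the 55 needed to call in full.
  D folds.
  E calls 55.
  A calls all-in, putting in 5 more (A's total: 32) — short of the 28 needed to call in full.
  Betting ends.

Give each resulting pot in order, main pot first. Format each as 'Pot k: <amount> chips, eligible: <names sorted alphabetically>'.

Contributions: A=32, B=55, C=20, E=55
Folded: D
Pot levels (distinct totals of non-folded players): 20, 32, 55
Layer 1-20: 20 each from A, B, C, E = 20*4 = 80 chips; eligible A, B, C, E
Layer 21-32: 12 each from A, B, E = 12*3 = 36 chips; eligible A, B, E
Layer 33-55: 23 each from B, E = 23*2 = 46 chips; eligible B, E

Pot 1: 80 chips, eligible: A, B, C, E
Pot 2: 36 chips, eligible: A, B, E
Pot 3: 46 chips, eligible: B, E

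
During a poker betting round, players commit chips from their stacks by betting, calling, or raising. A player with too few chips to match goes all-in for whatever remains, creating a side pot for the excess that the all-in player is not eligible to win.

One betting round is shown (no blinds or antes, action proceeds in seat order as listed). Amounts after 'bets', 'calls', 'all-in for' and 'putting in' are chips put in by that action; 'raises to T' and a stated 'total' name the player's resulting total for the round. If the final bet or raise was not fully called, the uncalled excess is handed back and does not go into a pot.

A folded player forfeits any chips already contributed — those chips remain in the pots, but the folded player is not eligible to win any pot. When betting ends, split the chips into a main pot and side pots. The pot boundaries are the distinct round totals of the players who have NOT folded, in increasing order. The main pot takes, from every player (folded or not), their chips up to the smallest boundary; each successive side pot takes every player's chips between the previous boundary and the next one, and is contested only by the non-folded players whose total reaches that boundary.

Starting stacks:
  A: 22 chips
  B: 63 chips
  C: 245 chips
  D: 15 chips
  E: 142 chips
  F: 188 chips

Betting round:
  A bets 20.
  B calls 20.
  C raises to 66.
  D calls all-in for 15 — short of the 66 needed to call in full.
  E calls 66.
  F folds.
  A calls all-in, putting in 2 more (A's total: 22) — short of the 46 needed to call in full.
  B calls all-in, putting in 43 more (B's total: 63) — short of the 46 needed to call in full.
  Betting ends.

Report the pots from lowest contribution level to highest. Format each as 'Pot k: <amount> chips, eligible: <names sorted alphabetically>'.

Pot 1: 75 chips, eligible: A, B, C, D, E
Pot 2: 28 chips, eligible: A, B, C, E
Pot 3: 123 chips, eligible: B, C, E
Pot 4: 6 chips, eligible: C, E

Derivation:
Contributions: A=22, B=63, C=66, D=15, E=66
Folded: F
Pot levels (distinct totals of non-folded players): 15, 22, 63, 66
Layer 1-15: 15 each from A, B, C, D, E = 15*5 = 75 chips; eligible A, B, C, D, E
Layer 16-22: 7 each from A, B, C, E = 7*4 = 28 chips; eligible A, B, C, E
Layer 23-63: 41 each from B, C, E = 41*3 = 123 chips; eligible B, C, E
Layer 64-66: 3 each from C, E = 3*2 = 6 chips; eligible C, E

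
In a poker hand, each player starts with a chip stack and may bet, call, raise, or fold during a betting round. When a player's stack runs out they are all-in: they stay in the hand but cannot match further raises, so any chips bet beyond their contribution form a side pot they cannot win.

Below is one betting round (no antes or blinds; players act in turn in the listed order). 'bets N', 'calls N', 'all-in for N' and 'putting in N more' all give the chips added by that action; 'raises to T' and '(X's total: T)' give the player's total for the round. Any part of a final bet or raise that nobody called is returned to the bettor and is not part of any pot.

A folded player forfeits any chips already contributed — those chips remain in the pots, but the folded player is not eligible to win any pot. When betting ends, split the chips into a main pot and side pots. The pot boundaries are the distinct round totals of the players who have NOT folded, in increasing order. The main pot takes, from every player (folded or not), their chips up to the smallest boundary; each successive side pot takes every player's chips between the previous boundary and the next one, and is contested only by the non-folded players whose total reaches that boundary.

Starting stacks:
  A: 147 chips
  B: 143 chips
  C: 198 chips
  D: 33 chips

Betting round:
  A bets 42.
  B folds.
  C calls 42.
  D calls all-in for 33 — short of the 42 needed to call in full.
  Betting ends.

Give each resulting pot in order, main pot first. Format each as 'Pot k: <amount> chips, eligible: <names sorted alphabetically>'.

Contributions: A=42, C=42, D=33
Folded: B
Pot levels (distinct totals of non-folded players): 33, 42
Layer 1-33: 33 each from A, C, D = 33*3 = 99 chips; eligible A, C, D
Layer 34-42: 9 each from A, C = 9*2 = 18 chips; eligible A, C

Pot 1: 99 chips, eligible: A, C, D
Pot 2: 18 chips, eligible: A, C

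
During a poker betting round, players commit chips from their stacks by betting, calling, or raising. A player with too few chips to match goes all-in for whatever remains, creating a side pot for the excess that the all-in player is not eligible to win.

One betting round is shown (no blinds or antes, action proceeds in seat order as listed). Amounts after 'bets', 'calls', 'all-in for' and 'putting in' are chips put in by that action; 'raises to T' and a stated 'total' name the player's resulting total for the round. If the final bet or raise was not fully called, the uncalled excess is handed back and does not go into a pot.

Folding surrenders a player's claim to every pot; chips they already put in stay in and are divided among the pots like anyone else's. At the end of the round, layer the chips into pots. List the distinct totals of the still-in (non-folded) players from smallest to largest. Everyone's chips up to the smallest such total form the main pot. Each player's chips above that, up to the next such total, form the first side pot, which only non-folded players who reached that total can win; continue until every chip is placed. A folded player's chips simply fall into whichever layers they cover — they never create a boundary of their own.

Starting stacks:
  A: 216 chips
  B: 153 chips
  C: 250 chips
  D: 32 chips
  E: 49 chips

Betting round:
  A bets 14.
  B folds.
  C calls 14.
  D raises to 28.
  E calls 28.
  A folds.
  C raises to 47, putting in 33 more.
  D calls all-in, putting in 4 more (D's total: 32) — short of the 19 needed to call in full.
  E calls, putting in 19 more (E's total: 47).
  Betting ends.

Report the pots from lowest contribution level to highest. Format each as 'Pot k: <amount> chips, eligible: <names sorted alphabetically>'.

Contributions: A=14, C=47, D=32, E=47
Folded: A, B
Pot levels (distinct totals of non-folded players): 32, 47
Layer 1-32: A 14 + C 32 + D 32 + E 32 = 110 chips; eligible C, D, E
Layer 33-47: 15 each from C, E = 15*2 = 30 chips; eligible C, E

Pot 1: 110 chips, eligible: C, D, E
Pot 2: 30 chips, eligible: C, E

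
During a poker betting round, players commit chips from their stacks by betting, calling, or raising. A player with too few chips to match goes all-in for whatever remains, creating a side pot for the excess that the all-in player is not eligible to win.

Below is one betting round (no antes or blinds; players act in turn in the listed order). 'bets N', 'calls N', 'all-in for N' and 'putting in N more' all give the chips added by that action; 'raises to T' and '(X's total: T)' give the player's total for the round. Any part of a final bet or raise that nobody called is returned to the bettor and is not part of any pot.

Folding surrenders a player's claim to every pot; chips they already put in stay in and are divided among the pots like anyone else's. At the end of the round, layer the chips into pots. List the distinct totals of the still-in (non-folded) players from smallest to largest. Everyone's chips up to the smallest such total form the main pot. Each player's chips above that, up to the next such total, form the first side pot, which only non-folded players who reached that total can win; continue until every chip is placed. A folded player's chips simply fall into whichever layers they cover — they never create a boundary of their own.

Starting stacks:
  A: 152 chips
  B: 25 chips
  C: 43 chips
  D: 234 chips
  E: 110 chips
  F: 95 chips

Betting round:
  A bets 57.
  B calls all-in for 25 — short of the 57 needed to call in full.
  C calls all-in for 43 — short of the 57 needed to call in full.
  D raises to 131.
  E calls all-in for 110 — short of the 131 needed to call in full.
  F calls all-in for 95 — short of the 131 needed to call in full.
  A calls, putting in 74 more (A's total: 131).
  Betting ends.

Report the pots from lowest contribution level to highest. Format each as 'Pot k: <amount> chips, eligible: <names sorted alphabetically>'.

Contributions: A=131, B=25, C=43, D=131, E=110, F=95
Pot levels (distinct totals of non-folded players): 25, 43, 95, 110, 131
Layer 1-25: 25 each from A, B, C, D, E, F = 25*6 = 150 chips; eligible A, B, C, D, E, F
Layer 26-43: 18 each from A, C, D, E, F = 18*5 = 90 chips; eligible A, C, D, E, F
Layer 44-95: 52 each from A, D, E, F = 52*4 = 208 chips; eligible A, D, E, F
Layer 96-110: 15 each from A, D, E = 15*3 = 45 chips; eligible A, D, E
Layer 111-131: 21 each from A, D = 21*2 = 42 chips; eligible A, D

Pot 1: 150 chips, eligible: A, B, C, D, E, F
Pot 2: 90 chips, eligible: A, C, D, E, F
Pot 3: 208 chips, eligible: A, D, E, F
Pot 4: 45 chips, eligible: A, D, E
Pot 5: 42 chips, eligible: A, D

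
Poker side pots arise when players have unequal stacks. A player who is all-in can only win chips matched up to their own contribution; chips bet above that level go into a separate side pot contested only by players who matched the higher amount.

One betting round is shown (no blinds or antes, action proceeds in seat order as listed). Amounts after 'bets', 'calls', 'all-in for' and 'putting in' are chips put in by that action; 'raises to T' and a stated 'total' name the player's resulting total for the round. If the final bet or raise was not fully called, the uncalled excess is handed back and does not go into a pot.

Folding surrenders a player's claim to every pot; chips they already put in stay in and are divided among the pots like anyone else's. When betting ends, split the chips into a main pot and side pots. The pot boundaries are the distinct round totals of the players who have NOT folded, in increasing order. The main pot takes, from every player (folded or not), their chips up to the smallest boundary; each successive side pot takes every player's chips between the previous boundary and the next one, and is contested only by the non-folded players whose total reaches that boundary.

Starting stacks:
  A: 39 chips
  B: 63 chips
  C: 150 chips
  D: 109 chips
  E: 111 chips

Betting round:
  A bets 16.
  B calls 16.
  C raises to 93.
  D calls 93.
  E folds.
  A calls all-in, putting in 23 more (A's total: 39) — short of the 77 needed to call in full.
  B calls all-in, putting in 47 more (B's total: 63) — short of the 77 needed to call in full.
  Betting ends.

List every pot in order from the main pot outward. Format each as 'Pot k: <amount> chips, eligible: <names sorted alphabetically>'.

Contributions: A=39, B=63, C=93, D=93
Folded: E
Pot levels (distinct totals of non-folded players): 39, 63, 93
Layer 1-39: 39 each from A, B, C, D = 39*4 = 156 chips; eligible A, B, C, D
Layer 40-63: 24 each from B, C, D = 24*3 = 72 chips; eligible B, C, D
Layer 64-93: 30 each from C, D = 30*2 = 60 chips; eligible C, D

Pot 1: 156 chips, eligible: A, B, C, D
Pot 2: 72 chips, eligible: B, C, D
Pot 3: 60 chips, eligible: C, D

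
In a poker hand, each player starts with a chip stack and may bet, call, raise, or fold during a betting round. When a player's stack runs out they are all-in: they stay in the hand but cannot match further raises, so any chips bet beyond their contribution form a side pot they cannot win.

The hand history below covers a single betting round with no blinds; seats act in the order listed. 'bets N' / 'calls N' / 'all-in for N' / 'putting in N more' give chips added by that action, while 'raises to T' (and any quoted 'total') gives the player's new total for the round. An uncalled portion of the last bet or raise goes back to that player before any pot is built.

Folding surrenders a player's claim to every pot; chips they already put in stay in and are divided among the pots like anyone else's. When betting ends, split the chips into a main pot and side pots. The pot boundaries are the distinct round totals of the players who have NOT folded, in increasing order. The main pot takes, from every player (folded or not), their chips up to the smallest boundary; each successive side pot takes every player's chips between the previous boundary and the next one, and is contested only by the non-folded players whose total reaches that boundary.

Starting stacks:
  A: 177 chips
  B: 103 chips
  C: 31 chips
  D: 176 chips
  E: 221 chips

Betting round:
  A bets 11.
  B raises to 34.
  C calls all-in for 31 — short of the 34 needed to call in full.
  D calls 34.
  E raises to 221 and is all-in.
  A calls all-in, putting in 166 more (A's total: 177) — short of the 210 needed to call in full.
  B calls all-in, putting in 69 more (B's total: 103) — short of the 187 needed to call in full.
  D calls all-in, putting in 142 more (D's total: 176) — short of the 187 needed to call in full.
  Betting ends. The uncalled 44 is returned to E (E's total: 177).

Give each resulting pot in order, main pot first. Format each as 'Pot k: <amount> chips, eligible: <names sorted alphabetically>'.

Contributions (after 44 returned to E): A=177, B=103, C=31, D=176, E=177
Pot levels (distinct totals of non-folded players): 31, 103, 176, 177
Layer 1-31: 31 each from A, B, C, D, E = 31*5 = 155 chips; eligible A, B, C, D, E
Layer 32-103: 72 each from A, B, D, E = 72*4 = 288 chips; eligible A, B, D, E
Layer 104-176: 73 each from A, D, E = 73*3 = 219 chips; eligible A, D, E
Layer 177-177: 1 each from A, E = 1*2 = 2 chips; eligible A, E

Pot 1: 155 chips, eligible: A, B, C, D, E
Pot 2: 288 chips, eligible: A, B, D, E
Pot 3: 219 chips, eligible: A, D, E
Pot 4: 2 chips, eligible: A, E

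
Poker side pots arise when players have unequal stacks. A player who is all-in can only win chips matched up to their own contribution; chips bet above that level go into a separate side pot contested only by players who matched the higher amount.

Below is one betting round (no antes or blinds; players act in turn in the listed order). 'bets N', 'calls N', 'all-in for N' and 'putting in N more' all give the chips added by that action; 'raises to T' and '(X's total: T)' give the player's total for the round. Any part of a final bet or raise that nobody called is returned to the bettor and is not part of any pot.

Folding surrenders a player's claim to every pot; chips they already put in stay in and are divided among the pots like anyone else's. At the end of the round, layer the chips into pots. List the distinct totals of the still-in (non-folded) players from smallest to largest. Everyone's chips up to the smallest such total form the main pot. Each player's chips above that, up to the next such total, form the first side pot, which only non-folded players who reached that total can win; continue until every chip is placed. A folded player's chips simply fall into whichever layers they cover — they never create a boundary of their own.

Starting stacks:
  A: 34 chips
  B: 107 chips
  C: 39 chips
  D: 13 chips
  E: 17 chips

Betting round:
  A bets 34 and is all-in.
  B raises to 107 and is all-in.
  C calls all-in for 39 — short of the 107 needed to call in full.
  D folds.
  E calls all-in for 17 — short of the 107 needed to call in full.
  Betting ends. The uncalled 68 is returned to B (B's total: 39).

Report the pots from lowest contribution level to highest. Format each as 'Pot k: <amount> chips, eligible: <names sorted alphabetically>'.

Contributions (after 68 returned to B): A=34, B=39, C=39, E=17
Folded: D
Pot levels (distinct totals of non-folded players): 17, 34, 39
Layer 1-17: 17 each from A, B, C, E = 17*4 = 68 chips; eligible A, B, C, E
Layer 18-34: 17 each from A, B, C = 17*3 = 51 chips; eligible A, B, C
Layer 35-39: 5 each from B, C = 5*2 = 10 chips; eligible B, C

Pot 1: 68 chips, eligible: A, B, C, E
Pot 2: 51 chips, eligible: A, B, C
Pot 3: 10 chips, eligible: B, C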